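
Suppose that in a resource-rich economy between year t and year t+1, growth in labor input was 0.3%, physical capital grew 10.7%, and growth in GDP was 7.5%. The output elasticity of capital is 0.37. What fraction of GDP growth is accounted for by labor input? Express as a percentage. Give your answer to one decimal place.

2.5%

Labor's share = 1 − 0.37 = 0.63.
Labor input contributed 0.63 × 0.3 = 0.189 pp.
Share of growth = 0.189 / 7.5 × 100 = 2.52%.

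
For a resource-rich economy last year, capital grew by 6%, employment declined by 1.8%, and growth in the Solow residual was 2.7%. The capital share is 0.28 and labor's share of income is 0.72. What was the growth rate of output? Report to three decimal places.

Labor's share = 1 − 0.28 = 0.72.
Capital: 0.28 × 6 = 1.68 pp.
Employment: 0.72 × (-1.8) = -1.296 pp.
Output growth = 2.7 + 0.384 = 3.084%.

3.084%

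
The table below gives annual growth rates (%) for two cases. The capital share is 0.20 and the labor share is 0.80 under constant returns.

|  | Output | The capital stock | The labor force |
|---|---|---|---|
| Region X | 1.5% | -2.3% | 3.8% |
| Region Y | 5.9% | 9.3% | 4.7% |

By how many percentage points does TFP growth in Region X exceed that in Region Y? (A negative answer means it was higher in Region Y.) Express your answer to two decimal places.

-1.36 percentage points

Labor's share = 1 − 0.2 = 0.8.
Region X: TFP = 1.5 + 0.46 − 3.04 = -1.08%.
Region Y: TFP = 5.9 − 1.86 − 3.76 = 0.28%.
Difference = -1.08 − (0.28) = -1.36 pp.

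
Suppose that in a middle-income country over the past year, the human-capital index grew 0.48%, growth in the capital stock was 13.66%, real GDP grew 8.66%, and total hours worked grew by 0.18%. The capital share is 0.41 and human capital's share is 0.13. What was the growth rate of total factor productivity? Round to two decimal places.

Total factor productivity growth was 2.91%.

Labor's share = 1 − 0.41 − 0.13 = 0.46.
The capital stock: 0.41 × 13.66 = 5.6006 pp.
The human-capital index: 0.13 × 0.48 = 0.0624 pp.
Total hours worked: 0.46 × 0.18 = 0.0828 pp.
TFP growth = 8.66 − 5.7458 = 2.9142%.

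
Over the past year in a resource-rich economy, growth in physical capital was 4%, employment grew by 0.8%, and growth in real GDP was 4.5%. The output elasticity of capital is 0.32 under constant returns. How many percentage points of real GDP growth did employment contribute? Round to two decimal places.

Labor's share = 1 − 0.32 = 0.68.
Contribution = share × growth = 0.68 × 0.8 = 0.544 pp.

0.54 pp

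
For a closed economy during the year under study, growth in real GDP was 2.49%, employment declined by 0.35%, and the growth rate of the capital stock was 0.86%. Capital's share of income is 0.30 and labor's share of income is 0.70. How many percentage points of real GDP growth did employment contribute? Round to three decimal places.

Labor's share = 1 − 0.3 = 0.7.
Contribution = share × growth = 0.7 × (-0.35) = -0.245 pp.

-0.245 pp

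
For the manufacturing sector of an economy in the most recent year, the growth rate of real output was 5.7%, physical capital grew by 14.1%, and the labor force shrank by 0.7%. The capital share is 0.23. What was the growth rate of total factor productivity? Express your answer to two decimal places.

Labor's share = 1 − 0.23 = 0.77.
Physical capital: 0.23 × 14.1 = 3.243 pp.
The labor force: 0.77 × (-0.7) = -0.539 pp.
TFP growth = 5.7 − 2.704 = 2.996%.

3.00%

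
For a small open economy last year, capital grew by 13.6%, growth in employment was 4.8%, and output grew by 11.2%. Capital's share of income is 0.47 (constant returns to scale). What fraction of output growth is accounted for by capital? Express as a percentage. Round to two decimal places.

57.07%

Capital contributed 0.47 × 13.6 = 6.392 pp.
Share of growth = 6.392 / 11.2 × 100 = 57.0714%.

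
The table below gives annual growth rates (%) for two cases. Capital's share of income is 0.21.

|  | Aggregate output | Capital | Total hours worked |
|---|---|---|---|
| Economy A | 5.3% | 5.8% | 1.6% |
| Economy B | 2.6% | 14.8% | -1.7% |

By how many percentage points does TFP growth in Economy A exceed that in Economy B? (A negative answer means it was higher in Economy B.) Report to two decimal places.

Labor's share = 1 − 0.21 = 0.79.
Economy A: TFP = 5.3 − 1.218 − 1.264 = 2.818%.
Economy B: TFP = 2.6 − 3.108 + 1.343 = 0.835%.
Difference = 2.818 − (0.835) = 1.983 pp.

1.98 percentage points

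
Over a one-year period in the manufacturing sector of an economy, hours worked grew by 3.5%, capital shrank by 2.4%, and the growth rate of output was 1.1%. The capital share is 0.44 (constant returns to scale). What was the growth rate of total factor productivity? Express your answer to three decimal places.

Labor's share = 1 − 0.44 = 0.56.
Capital: 0.44 × (-2.4) = -1.056 pp.
Hours worked: 0.56 × 3.5 = 1.96 pp.
TFP growth = 1.1 − 0.904 = 0.196%.

0.196%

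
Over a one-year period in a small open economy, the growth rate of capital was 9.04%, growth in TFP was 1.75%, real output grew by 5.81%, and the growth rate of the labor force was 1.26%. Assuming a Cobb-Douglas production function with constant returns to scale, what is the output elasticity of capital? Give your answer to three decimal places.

gY = gA + α·gK + (1−α)·gL, so gY − gA − gL = α(gK − gL).
5.81 − 1.75 − 1.26 = α × (9.04 − 1.26).
2.8 = 7.78 α, so α = 0.3599.

The output elasticity of capital is 0.360.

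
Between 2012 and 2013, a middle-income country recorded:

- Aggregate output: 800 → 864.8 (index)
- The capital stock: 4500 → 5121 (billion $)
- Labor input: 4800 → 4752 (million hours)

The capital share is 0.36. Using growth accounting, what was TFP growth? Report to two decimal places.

Aggregate output growth = (864.8 − 800) / 800 = 8.1%.
The capital stock growth = (5121 − 4500) / 4500 = 13.8%.
Labor input growth = (4752 − 4800) / 4800 = -1%.
Labor's share = 1 − 0.36 = 0.64.
The capital stock: 0.36 × 13.8 = 4.968 pp.
Labor input: 0.64 × (-1) = -0.64 pp.
TFP growth = 8.1 − 4.328 = 3.772%.

TFP grew 3.77%.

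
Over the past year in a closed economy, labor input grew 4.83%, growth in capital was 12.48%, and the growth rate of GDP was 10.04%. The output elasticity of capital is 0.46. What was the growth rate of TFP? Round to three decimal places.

Labor's share = 1 − 0.46 = 0.54.
Capital: 0.46 × 12.48 = 5.7408 pp.
Labor input: 0.54 × 4.83 = 2.6082 pp.
TFP growth = 10.04 − 8.349 = 1.691%.

1.691%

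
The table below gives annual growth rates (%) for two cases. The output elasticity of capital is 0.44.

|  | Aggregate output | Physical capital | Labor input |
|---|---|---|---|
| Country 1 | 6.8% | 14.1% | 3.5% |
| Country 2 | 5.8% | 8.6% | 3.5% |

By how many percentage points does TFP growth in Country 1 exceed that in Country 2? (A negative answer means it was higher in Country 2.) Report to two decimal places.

Labor's share = 1 − 0.44 = 0.56.
Country 1: TFP = 6.8 − 6.204 − 1.96 = -1.364%.
Country 2: TFP = 5.8 − 3.784 − 1.96 = 0.056%.
Difference = -1.364 − (0.056) = -1.42 pp.

-1.42 percentage points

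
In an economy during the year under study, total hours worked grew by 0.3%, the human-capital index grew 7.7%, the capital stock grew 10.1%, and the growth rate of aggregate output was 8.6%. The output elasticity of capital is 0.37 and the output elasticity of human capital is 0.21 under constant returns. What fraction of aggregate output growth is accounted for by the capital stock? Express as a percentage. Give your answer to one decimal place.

The capital stock accounted for 43.5% of growth.

The capital stock contributed 0.37 × 10.1 = 3.737 pp.
Share of growth = 3.737 / 8.6 × 100 = 43.453%.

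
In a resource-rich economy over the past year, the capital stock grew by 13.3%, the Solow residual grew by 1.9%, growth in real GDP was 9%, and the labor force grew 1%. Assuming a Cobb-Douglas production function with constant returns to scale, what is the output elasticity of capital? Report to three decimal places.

gY = gA + α·gK + (1−α)·gL, so gY − gA − gL = α(gK − gL).
9 − 1.9 − 1 = α × (13.3 − 1).
6.1 = 12.3 α, so α = 0.49593.

The output elasticity of capital is 0.496.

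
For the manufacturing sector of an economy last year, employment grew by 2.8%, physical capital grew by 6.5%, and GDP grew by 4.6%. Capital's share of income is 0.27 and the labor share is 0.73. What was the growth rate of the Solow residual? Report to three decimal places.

0.801%

Labor's share = 1 − 0.27 = 0.73.
Physical capital: 0.27 × 6.5 = 1.755 pp.
Employment: 0.73 × 2.8 = 2.044 pp.
TFP growth = 4.6 − 3.799 = 0.801%.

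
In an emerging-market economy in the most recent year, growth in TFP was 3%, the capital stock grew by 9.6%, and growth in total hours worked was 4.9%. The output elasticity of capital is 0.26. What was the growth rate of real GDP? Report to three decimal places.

Labor's share = 1 − 0.26 = 0.74.
The capital stock: 0.26 × 9.6 = 2.496 pp.
Total hours worked: 0.74 × 4.9 = 3.626 pp.
Output growth = 3 + 6.122 = 9.122%.

9.122%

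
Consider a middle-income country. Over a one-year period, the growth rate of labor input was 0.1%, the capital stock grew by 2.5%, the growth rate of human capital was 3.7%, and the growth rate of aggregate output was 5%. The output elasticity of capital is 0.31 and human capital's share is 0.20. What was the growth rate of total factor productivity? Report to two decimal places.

Labor's share = 1 − 0.31 − 0.2 = 0.49.
The capital stock: 0.31 × 2.5 = 0.775 pp.
Human capital: 0.2 × 3.7 = 0.74 pp.
Labor input: 0.49 × 0.1 = 0.049 pp.
TFP growth = 5 − 1.564 = 3.436%.

Total factor productivity growth was 3.44%.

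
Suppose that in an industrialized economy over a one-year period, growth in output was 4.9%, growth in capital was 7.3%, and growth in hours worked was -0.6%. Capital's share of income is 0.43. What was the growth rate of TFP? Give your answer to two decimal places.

TFP growth was 2.10%.

Labor's share = 1 − 0.43 = 0.57.
Capital: 0.43 × 7.3 = 3.139 pp.
Hours worked: 0.57 × (-0.6) = -0.342 pp.
TFP growth = 4.9 − 2.797 = 2.103%.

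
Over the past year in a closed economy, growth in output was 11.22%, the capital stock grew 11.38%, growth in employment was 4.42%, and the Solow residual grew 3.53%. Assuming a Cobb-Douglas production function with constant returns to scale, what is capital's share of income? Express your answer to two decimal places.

gY = gA + α·gK + (1−α)·gL, so gY − gA − gL = α(gK − gL).
11.22 − 3.53 − 4.42 = α × (11.38 − 4.42).
3.27 = 6.96 α, so α = 0.4698.

α = 0.47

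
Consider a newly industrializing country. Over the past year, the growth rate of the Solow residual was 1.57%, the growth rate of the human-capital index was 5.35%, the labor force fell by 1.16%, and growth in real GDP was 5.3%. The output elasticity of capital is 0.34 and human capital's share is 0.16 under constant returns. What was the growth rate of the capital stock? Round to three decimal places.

Labor's share = 1 − 0.34 − 0.16 = 0.5.
gY = gA + 0.16×5.35 + 0.5×(-1.16) + 0.34×g.
0.34×g = 5.3 − 1.57 − 0.276 = 3.454.
g = 3.454 / 0.34 = 10.15882%.

The capital stock growth was 10.159%.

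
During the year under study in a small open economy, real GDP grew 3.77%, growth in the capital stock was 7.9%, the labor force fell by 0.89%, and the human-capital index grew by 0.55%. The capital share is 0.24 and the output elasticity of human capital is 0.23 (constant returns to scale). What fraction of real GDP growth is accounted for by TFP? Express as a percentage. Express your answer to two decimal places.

Labor's share = 1 − 0.24 − 0.23 = 0.53.
The capital stock: 0.24 × 7.9 = 1.896 pp.
The human-capital index: 0.23 × 0.55 = 0.1265 pp.
The labor force: 0.53 × (-0.89) = -0.4717 pp.
TFP growth = 3.77 − 1.5508 = 2.2192%.
TFP share of growth = 2.2192 / 3.77 × 100 = 58.8647%.

TFP accounted for 58.86% of growth.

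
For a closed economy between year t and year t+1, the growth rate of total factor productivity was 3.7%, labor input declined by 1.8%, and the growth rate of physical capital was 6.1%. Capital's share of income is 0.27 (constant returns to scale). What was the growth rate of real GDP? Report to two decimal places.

Real GDP growth was 4.03%.

Labor's share = 1 − 0.27 = 0.73.
Physical capital: 0.27 × 6.1 = 1.647 pp.
Labor input: 0.73 × (-1.8) = -1.314 pp.
Output growth = 3.7 + 0.333 = 4.033%.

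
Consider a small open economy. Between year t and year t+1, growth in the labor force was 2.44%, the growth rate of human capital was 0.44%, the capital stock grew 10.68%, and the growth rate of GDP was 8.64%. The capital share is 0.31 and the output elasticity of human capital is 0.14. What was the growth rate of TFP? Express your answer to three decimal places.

Labor's share = 1 − 0.31 − 0.14 = 0.55.
The capital stock: 0.31 × 10.68 = 3.3108 pp.
Human capital: 0.14 × 0.44 = 0.0616 pp.
The labor force: 0.55 × 2.44 = 1.342 pp.
TFP growth = 8.64 − 4.7144 = 3.9256%.

3.926%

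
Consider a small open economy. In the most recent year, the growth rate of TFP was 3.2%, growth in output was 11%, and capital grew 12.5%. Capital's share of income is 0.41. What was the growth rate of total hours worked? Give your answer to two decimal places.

Labor's share = 1 − 0.41 = 0.59.
gY = gA + 0.41×12.5 + 0.59×g.
0.59×g = 11 − 3.2 − 5.125 = 2.675.
g = 2.675 / 0.59 = 4.5339%.

4.53%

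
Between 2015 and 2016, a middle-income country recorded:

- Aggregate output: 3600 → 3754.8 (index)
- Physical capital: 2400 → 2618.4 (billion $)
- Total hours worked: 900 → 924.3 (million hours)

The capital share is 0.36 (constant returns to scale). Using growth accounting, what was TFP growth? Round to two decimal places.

-0.70%

Aggregate output growth = (3754.8 − 3600) / 3600 = 4.3%.
Physical capital growth = (2618.4 − 2400) / 2400 = 9.1%.
Total hours worked growth = (924.3 − 900) / 900 = 2.7%.
Labor's share = 1 − 0.36 = 0.64.
Physical capital: 0.36 × 9.1 = 3.276 pp.
Total hours worked: 0.64 × 2.7 = 1.728 pp.
TFP growth = 4.3 − 5.004 = -0.704%.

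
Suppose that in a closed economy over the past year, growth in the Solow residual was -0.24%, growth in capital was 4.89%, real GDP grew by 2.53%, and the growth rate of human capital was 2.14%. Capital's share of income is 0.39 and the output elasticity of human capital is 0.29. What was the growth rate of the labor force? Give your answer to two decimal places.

0.76%

Labor's share = 1 − 0.39 − 0.29 = 0.32.
gY = gA + 0.39×4.89 + 0.29×2.14 + 0.32×g.
0.32×g = 2.53 + 0.24 − 2.5277 = 0.2423.
g = 0.2423 / 0.32 = 0.7572%.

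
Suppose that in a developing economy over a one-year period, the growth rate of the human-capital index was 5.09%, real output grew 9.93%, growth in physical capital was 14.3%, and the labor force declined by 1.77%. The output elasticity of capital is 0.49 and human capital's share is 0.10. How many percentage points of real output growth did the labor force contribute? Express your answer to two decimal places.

-0.73 pp

Labor's share = 1 − 0.49 − 0.1 = 0.41.
Contribution = share × growth = 0.41 × (-1.77) = -0.7257 pp.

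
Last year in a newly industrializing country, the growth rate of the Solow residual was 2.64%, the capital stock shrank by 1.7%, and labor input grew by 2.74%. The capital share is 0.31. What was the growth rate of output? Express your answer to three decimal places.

Output grew 4.004%.

Labor's share = 1 − 0.31 = 0.69.
The capital stock: 0.31 × (-1.7) = -0.527 pp.
Labor input: 0.69 × 2.74 = 1.8906 pp.
Output growth = 2.64 + 1.3636 = 4.0036%.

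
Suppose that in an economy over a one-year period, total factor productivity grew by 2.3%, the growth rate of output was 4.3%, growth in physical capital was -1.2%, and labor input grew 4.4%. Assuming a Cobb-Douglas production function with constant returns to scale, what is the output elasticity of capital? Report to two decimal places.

α = 0.43

gY = gA + α·gK + (1−α)·gL, so gY − gA − gL = α(gK − gL).
4.3 − 2.3 − 4.4 = α × (-1.2 − 4.4).
-2.4 = -5.6 α, so α = 0.4286.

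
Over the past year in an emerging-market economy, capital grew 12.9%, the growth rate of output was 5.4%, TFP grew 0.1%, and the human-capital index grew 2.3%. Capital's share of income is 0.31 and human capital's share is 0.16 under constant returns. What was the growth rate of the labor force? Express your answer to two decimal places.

Labor's share = 1 − 0.31 − 0.16 = 0.53.
gY = gA + 0.31×12.9 + 0.16×2.3 + 0.53×g.
0.53×g = 5.4 − 0.1 − 4.367 = 0.933.
g = 0.933 / 0.53 = 1.7604%.

The labor force growth was 1.76%.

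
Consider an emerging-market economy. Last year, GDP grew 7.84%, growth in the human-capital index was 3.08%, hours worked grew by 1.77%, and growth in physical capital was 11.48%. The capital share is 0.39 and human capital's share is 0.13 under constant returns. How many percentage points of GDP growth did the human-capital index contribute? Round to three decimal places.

0.400

Contribution = share × growth = 0.13 × 3.08 = 0.4004 pp.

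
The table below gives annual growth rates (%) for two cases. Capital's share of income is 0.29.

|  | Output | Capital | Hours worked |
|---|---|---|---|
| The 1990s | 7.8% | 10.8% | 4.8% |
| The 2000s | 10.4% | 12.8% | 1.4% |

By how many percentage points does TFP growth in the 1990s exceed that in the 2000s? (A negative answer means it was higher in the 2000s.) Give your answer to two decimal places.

Labor's share = 1 − 0.29 = 0.71.
The 1990s: TFP = 7.8 − 3.132 − 3.408 = 1.26%.
The 2000s: TFP = 10.4 − 3.712 − 0.994 = 5.694%.
Difference = 1.26 − (5.694) = -4.434 pp.

-4.43 percentage points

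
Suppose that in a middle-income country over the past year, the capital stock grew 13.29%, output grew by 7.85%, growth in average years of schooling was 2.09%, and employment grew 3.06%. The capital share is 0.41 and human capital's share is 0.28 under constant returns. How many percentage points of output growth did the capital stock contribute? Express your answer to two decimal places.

Contribution = share × growth = 0.41 × 13.29 = 5.4489 pp.

5.45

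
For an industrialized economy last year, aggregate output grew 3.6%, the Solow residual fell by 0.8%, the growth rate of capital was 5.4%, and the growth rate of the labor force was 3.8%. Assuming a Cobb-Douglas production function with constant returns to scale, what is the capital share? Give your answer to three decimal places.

α = 0.375

gY = gA + α·gK + (1−α)·gL, so gY − gA − gL = α(gK − gL).
3.6 + 0.8 − 3.8 = α × (5.4 − 3.8).
0.6 = 1.6 α, so α = 0.375.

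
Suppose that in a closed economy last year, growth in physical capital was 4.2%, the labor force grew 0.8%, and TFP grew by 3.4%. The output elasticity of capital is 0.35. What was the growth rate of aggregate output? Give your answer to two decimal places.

Aggregate output grew 5.39%.

Labor's share = 1 − 0.35 = 0.65.
Physical capital: 0.35 × 4.2 = 1.47 pp.
The labor force: 0.65 × 0.8 = 0.52 pp.
Output growth = 3.4 + 1.99 = 5.39%.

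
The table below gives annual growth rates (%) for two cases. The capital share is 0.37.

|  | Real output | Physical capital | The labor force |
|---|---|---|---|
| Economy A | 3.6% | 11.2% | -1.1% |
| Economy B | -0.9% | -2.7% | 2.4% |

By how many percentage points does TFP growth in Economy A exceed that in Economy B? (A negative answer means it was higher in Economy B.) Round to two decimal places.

1.56 percentage points

Labor's share = 1 − 0.37 = 0.63.
Economy A: TFP = 3.6 − 4.144 + 0.693 = 0.149%.
Economy B: TFP = -0.9 + 0.999 − 1.512 = -1.413%.
Difference = 0.149 − (-1.413) = 1.562 pp.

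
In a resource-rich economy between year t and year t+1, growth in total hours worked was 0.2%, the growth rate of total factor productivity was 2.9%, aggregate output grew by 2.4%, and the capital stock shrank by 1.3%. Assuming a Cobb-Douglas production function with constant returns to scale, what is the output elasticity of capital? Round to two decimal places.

α = 0.47

gY = gA + α·gK + (1−α)·gL, so gY − gA − gL = α(gK − gL).
2.4 − 2.9 − 0.2 = α × (-1.3 − 0.2).
-0.7 = -1.5 α, so α = 0.4667.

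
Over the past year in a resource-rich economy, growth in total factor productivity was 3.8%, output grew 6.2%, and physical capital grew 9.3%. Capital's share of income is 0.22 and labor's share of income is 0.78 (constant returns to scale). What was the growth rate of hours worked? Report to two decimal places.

Labor's share = 1 − 0.22 = 0.78.
gY = gA + 0.22×9.3 + 0.78×g.
0.78×g = 6.2 − 3.8 − 2.046 = 0.354.
g = 0.354 / 0.78 = 0.4538%.

0.45%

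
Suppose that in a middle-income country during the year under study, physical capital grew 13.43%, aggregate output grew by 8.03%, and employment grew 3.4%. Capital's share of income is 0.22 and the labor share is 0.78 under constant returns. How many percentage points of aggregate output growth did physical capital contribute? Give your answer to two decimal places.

Contribution = share × growth = 0.22 × 13.43 = 2.9546 pp.

2.95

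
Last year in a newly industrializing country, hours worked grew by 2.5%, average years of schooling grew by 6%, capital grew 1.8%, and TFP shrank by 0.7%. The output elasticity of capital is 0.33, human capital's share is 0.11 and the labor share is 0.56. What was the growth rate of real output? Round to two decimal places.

Labor's share = 1 − 0.33 − 0.11 = 0.56.
Capital: 0.33 × 1.8 = 0.594 pp.
Average years of schooling: 0.11 × 6 = 0.66 pp.
Hours worked: 0.56 × 2.5 = 1.4 pp.
Output growth = -0.7 + 2.654 = 1.954%.

1.95%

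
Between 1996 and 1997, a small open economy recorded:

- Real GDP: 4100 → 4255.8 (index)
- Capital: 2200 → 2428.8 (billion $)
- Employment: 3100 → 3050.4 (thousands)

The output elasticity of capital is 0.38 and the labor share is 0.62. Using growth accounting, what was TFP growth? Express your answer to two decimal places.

TFP growth was 0.84%.

Real GDP growth = (4255.8 − 4100) / 4100 = 3.8%.
Capital growth = (2428.8 − 2200) / 2200 = 10.4%.
Employment growth = (3050.4 − 3100) / 3100 = -1.6%.
Labor's share = 1 − 0.38 = 0.62.
Capital: 0.38 × 10.4 = 3.952 pp.
Employment: 0.62 × (-1.6) = -0.992 pp.
TFP growth = 3.8 − 2.96 = 0.84%.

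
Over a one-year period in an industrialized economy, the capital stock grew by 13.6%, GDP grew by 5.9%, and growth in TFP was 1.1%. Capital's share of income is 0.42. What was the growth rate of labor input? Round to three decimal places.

-1.572%

Labor's share = 1 − 0.42 = 0.58.
gY = gA + 0.42×13.6 + 0.58×g.
0.58×g = 5.9 − 1.1 − 5.712 = -0.912.
g = -0.912 / 0.58 = -1.57241%.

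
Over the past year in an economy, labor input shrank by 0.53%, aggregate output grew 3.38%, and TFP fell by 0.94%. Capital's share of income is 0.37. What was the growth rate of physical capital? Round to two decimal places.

12.58%

Labor's share = 1 − 0.37 = 0.63.
gY = gA + 0.63×(-0.53) + 0.37×g.
0.37×g = 3.38 + 0.94 + 0.3339 = 4.6539.
g = 4.6539 / 0.37 = 12.5781%.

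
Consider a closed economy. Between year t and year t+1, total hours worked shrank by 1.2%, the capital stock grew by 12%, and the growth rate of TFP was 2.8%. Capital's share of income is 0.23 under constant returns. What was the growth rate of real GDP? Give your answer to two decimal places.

Labor's share = 1 − 0.23 = 0.77.
The capital stock: 0.23 × 12 = 2.76 pp.
Total hours worked: 0.77 × (-1.2) = -0.924 pp.
Output growth = 2.8 + 1.836 = 4.636%.

Real GDP grew 4.64%.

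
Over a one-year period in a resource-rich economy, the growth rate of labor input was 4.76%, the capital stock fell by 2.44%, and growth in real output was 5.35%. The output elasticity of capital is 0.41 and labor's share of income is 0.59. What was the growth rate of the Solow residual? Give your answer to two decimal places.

3.54%

Labor's share = 1 − 0.41 = 0.59.
The capital stock: 0.41 × (-2.44) = -1.0004 pp.
Labor input: 0.59 × 4.76 = 2.8084 pp.
TFP growth = 5.35 − 1.808 = 3.542%.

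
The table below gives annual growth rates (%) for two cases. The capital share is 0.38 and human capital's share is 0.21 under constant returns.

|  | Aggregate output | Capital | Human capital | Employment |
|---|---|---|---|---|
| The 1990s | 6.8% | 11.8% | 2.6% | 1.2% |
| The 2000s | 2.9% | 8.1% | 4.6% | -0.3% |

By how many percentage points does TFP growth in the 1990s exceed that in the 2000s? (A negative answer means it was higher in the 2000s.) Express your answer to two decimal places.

2.30 percentage points

Labor's share = 1 − 0.38 − 0.21 = 0.41.
The 1990s: TFP = 6.8 − 4.484 − 0.546 − 0.492 = 1.278%.
The 2000s: TFP = 2.9 − 3.078 − 0.966 + 0.123 = -1.021%.
Difference = 1.278 − (-1.021) = 2.299 pp.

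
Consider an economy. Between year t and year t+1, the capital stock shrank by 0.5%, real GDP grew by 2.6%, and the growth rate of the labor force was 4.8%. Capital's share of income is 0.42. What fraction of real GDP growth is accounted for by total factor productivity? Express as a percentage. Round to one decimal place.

Labor's share = 1 − 0.42 = 0.58.
The capital stock: 0.42 × (-0.5) = -0.21 pp.
The labor force: 0.58 × 4.8 = 2.784 pp.
TFP growth = 2.6 − 2.574 = 0.026%.
TFP share of growth = 0.026 / 2.6 × 100 = 1%.

Total factor productivity accounted for 1.0% of growth.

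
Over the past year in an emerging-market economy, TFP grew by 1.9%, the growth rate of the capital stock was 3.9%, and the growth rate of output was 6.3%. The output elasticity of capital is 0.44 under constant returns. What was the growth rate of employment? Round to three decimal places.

Labor's share = 1 − 0.44 = 0.56.
gY = gA + 0.44×3.9 + 0.56×g.
0.56×g = 6.3 − 1.9 − 1.716 = 2.684.
g = 2.684 / 0.56 = 4.79286%.

4.793%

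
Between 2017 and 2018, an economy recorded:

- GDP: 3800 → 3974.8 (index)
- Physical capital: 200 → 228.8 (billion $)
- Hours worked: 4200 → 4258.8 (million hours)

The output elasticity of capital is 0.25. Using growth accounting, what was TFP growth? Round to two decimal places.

GDP growth = (3974.8 − 3800) / 3800 = 4.6%.
Physical capital growth = (228.8 − 200) / 200 = 14.4%.
Hours worked growth = (4258.8 − 4200) / 4200 = 1.4%.
Labor's share = 1 − 0.25 = 0.75.
Physical capital: 0.25 × 14.4 = 3.6 pp.
Hours worked: 0.75 × 1.4 = 1.05 pp.
TFP growth = 4.6 − 4.65 = -0.05%.

-0.05%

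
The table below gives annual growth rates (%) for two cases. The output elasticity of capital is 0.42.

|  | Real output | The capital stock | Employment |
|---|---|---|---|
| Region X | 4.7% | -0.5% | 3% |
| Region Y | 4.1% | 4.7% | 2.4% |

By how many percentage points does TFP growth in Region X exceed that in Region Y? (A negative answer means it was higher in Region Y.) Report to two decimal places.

Labor's share = 1 − 0.42 = 0.58.
Region X: TFP = 4.7 + 0.21 − 1.74 = 3.17%.
Region Y: TFP = 4.1 − 1.974 − 1.392 = 0.734%.
Difference = 3.17 − (0.734) = 2.436 pp.

2.44 percentage points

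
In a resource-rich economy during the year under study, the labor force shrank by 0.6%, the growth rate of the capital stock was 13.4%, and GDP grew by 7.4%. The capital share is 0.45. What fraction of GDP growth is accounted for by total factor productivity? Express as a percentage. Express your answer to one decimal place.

Total factor productivity accounted for 23.0% of growth.

Labor's share = 1 − 0.45 = 0.55.
The capital stock: 0.45 × 13.4 = 6.03 pp.
The labor force: 0.55 × (-0.6) = -0.33 pp.
TFP growth = 7.4 − 5.7 = 1.7%.
TFP share of growth = 1.7 / 7.4 × 100 = 22.973%.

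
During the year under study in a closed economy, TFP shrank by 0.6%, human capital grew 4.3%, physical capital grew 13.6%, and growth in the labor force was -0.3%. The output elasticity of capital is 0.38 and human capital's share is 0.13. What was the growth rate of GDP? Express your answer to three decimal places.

4.980%

Labor's share = 1 − 0.38 − 0.13 = 0.49.
Physical capital: 0.38 × 13.6 = 5.168 pp.
Human capital: 0.13 × 4.3 = 0.559 pp.
The labor force: 0.49 × (-0.3) = -0.147 pp.
Output growth = -0.6 + 5.58 = 4.98%.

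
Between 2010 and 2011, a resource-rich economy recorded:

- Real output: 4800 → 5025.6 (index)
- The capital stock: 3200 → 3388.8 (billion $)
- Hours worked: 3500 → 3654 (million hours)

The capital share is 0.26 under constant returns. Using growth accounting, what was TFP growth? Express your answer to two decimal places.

-0.09%

Real output growth = (5025.6 − 4800) / 4800 = 4.7%.
The capital stock growth = (3388.8 − 3200) / 3200 = 5.9%.
Hours worked growth = (3654 − 3500) / 3500 = 4.4%.
Labor's share = 1 − 0.26 = 0.74.
The capital stock: 0.26 × 5.9 = 1.534 pp.
Hours worked: 0.74 × 4.4 = 3.256 pp.
TFP growth = 4.7 − 4.79 = -0.09%.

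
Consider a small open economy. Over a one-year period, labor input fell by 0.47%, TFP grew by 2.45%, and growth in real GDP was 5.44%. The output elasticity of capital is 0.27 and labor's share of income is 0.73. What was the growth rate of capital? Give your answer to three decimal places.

Capital grew 12.345%.

Labor's share = 1 − 0.27 = 0.73.
gY = gA + 0.73×(-0.47) + 0.27×g.
0.27×g = 5.44 − 2.45 + 0.3431 = 3.3331.
g = 3.3331 / 0.27 = 12.34481%.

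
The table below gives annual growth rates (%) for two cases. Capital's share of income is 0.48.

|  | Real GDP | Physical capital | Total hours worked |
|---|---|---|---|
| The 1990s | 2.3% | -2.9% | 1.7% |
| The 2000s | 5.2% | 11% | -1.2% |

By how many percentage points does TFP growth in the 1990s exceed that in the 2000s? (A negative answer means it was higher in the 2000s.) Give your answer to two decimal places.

2.26 percentage points

Labor's share = 1 − 0.48 = 0.52.
The 1990s: TFP = 2.3 + 1.392 − 0.884 = 2.808%.
The 2000s: TFP = 5.2 − 5.28 + 0.624 = 0.544%.
Difference = 2.808 − (0.544) = 2.264 pp.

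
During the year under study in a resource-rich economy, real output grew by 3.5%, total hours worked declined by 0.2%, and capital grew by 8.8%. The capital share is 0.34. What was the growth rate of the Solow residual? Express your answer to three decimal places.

The Solow residual growth was 0.640%.

Labor's share = 1 − 0.34 = 0.66.
Capital: 0.34 × 8.8 = 2.992 pp.
Total hours worked: 0.66 × (-0.2) = -0.132 pp.
TFP growth = 3.5 − 2.86 = 0.64%.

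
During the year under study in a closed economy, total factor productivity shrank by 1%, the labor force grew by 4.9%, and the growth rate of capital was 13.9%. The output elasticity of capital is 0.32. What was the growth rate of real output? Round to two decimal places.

6.78%

Labor's share = 1 − 0.32 = 0.68.
Capital: 0.32 × 13.9 = 4.448 pp.
The labor force: 0.68 × 4.9 = 3.332 pp.
Output growth = -1 + 7.78 = 6.78%.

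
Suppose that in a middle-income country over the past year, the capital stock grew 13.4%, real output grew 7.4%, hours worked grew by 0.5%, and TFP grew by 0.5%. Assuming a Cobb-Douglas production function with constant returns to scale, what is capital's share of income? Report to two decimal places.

α = 0.50

gY = gA + α·gK + (1−α)·gL, so gY − gA − gL = α(gK − gL).
7.4 − 0.5 − 0.5 = α × (13.4 − 0.5).
6.4 = 12.9 α, so α = 0.4961.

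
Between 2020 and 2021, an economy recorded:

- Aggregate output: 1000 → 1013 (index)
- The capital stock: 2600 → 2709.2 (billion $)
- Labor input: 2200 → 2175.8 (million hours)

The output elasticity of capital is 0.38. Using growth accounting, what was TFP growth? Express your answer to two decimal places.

Aggregate output growth = (1013 − 1000) / 1000 = 1.3%.
The capital stock growth = (2709.2 − 2600) / 2600 = 4.2%.
Labor input growth = (2175.8 − 2200) / 2200 = -1.1%.
Labor's share = 1 − 0.38 = 0.62.
The capital stock: 0.38 × 4.2 = 1.596 pp.
Labor input: 0.62 × (-1.1) = -0.682 pp.
TFP growth = 1.3 − 0.914 = 0.386%.

0.39%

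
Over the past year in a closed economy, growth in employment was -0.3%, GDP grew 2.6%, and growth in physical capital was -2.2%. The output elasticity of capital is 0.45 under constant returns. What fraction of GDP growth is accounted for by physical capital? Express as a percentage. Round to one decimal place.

Physical capital contributed 0.45 × (-2.2) = -0.99 pp.
Share of growth = -0.99 / 2.6 × 100 = -38.077%.

Physical capital accounted for -38.1% of growth.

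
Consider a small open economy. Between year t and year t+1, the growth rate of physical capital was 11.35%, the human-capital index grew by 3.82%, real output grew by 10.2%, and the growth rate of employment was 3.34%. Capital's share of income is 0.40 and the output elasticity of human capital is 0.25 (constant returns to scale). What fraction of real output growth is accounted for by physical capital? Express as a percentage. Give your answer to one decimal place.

44.5%

Physical capital contributed 0.4 × 11.35 = 4.54 pp.
Share of growth = 4.54 / 10.2 × 100 = 44.51%.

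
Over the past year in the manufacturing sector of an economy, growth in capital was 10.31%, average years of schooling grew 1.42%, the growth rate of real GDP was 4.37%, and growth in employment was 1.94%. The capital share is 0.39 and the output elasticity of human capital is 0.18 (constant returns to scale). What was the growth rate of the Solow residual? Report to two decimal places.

Labor's share = 1 − 0.39 − 0.18 = 0.43.
Capital: 0.39 × 10.31 = 4.0209 pp.
Average years of schooling: 0.18 × 1.42 = 0.2556 pp.
Employment: 0.43 × 1.94 = 0.8342 pp.
TFP growth = 4.37 − 5.1107 = -0.7407%.

-0.74%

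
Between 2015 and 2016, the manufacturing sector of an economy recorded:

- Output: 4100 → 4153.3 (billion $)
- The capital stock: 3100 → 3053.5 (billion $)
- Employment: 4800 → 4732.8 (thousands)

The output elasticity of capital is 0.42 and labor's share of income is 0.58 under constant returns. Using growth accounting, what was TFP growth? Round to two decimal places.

TFP growth was 2.74%.

Output growth = (4153.3 − 4100) / 4100 = 1.3%.
The capital stock growth = (3053.5 − 3100) / 3100 = -1.5%.
Employment growth = (4732.8 − 4800) / 4800 = -1.4%.
Labor's share = 1 − 0.42 = 0.58.
The capital stock: 0.42 × (-1.5) = -0.63 pp.
Employment: 0.58 × (-1.4) = -0.812 pp.
TFP growth = 1.3 + 1.442 = 2.742%.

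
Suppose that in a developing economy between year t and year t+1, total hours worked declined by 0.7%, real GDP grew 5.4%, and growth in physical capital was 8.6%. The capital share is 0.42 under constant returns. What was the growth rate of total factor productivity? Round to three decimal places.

Total factor productivity grew 2.194%.

Labor's share = 1 − 0.42 = 0.58.
Physical capital: 0.42 × 8.6 = 3.612 pp.
Total hours worked: 0.58 × (-0.7) = -0.406 pp.
TFP growth = 5.4 − 3.206 = 2.194%.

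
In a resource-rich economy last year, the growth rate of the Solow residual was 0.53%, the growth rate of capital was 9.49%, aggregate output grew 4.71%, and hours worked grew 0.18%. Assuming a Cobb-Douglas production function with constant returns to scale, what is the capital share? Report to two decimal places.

0.43

gY = gA + α·gK + (1−α)·gL, so gY − gA − gL = α(gK − gL).
4.71 − 0.53 − 0.18 = α × (9.49 − 0.18).
4 = 9.31 α, so α = 0.4296.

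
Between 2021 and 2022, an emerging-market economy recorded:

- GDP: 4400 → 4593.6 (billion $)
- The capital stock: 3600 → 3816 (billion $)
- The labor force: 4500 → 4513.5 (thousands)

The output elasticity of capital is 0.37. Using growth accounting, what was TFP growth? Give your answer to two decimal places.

1.99%

GDP growth = (4593.6 − 4400) / 4400 = 4.4%.
The capital stock growth = (3816 − 3600) / 3600 = 6%.
The labor force growth = (4513.5 − 4500) / 4500 = 0.3%.
Labor's share = 1 − 0.37 = 0.63.
The capital stock: 0.37 × 6 = 2.22 pp.
The labor force: 0.63 × 0.3 = 0.189 pp.
TFP growth = 4.4 − 2.409 = 1.991%.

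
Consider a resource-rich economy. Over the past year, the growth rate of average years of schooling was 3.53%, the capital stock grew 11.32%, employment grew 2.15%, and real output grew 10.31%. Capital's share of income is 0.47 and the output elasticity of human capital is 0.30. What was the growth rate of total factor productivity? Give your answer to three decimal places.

Labor's share = 1 − 0.47 − 0.3 = 0.23.
The capital stock: 0.47 × 11.32 = 5.3204 pp.
Average years of schooling: 0.3 × 3.53 = 1.059 pp.
Employment: 0.23 × 2.15 = 0.4945 pp.
TFP growth = 10.31 − 6.8739 = 3.4361%.

3.436%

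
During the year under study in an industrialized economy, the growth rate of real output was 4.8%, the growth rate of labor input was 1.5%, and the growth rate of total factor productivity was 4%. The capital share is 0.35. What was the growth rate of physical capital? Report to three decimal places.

Labor's share = 1 − 0.35 = 0.65.
gY = gA + 0.65×1.5 + 0.35×g.
0.35×g = 4.8 − 4 − 0.975 = -0.175.
g = -0.175 / 0.35 = -0.5%.

-0.500%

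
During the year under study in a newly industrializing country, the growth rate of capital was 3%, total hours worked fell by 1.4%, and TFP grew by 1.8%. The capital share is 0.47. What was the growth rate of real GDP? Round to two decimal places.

Real GDP grew 2.47%.

Labor's share = 1 − 0.47 = 0.53.
Capital: 0.47 × 3 = 1.41 pp.
Total hours worked: 0.53 × (-1.4) = -0.742 pp.
Output growth = 1.8 + 0.668 = 2.468%.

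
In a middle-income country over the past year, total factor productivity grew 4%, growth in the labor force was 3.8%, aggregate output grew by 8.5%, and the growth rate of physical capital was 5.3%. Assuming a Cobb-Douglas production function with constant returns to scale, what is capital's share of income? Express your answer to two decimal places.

α = 0.47

gY = gA + α·gK + (1−α)·gL, so gY − gA − gL = α(gK − gL).
8.5 − 4 − 3.8 = α × (5.3 − 3.8).
0.7 = 1.5 α, so α = 0.4667.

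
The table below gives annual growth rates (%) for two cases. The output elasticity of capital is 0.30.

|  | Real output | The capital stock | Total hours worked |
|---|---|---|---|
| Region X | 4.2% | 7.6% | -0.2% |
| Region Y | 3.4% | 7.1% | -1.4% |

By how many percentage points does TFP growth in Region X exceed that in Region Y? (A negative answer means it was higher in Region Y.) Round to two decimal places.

Labor's share = 1 − 0.3 = 0.7.
Region X: TFP = 4.2 − 2.28 + 0.14 = 2.06%.
Region Y: TFP = 3.4 − 2.13 + 0.98 = 2.25%.
Difference = 2.06 − (2.25) = -0.19 pp.

-0.19 percentage points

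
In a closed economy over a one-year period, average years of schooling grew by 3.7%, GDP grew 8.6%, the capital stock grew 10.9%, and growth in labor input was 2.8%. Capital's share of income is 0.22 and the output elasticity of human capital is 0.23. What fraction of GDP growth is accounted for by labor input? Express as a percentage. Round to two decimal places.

Labor's share = 1 − 0.22 − 0.23 = 0.55.
Labor input contributed 0.55 × 2.8 = 1.54 pp.
Share of growth = 1.54 / 8.6 × 100 = 17.907%.

Labor input accounted for 17.91% of growth.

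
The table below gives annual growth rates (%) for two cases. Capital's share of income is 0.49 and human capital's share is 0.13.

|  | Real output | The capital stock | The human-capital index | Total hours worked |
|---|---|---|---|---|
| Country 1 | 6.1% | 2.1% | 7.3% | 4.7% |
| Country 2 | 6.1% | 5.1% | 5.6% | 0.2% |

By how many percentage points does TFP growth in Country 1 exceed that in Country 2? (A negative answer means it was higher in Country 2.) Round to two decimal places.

-0.46 percentage points

Labor's share = 1 − 0.49 − 0.13 = 0.38.
Country 1: TFP = 6.1 − 1.029 − 0.949 − 1.786 = 2.336%.
Country 2: TFP = 6.1 − 2.499 − 0.728 − 0.076 = 2.797%.
Difference = 2.336 − (2.797) = -0.461 pp.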